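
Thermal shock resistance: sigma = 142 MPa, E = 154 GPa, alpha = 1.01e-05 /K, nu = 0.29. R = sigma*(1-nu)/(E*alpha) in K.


R = 142*(1-0.29)/(154*1000*1.01e-05) = 65 K

65


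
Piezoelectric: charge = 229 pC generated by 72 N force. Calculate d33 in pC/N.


d33 = 229 / 72 = 3.2 pC/N

3.2


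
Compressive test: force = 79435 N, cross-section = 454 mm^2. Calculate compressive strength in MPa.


CS = 79435 / 454 = 175.0 MPa

175.0


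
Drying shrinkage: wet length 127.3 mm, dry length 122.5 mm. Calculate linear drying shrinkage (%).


DS = (127.3 - 122.5) / 127.3 * 100 = 3.77%

3.77


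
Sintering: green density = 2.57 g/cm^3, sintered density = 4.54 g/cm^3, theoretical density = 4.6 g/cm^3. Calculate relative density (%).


Relative = 4.54 / 4.6 * 100 = 98.7%

98.7


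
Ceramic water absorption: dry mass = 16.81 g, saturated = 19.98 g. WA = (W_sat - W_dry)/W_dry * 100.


WA = (19.98 - 16.81) / 16.81 * 100 = 18.86%

18.86


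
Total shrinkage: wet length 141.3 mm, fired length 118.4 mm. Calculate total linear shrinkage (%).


TS = (141.3 - 118.4) / 141.3 * 100 = 16.21%

16.21


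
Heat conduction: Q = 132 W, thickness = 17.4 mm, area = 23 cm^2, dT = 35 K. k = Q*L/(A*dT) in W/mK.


k = 132*17.4/1000/(23/10000*35) = 28.53 W/mK

28.53


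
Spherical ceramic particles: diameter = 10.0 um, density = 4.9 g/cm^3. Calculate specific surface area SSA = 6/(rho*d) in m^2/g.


SSA = 6 / (4.9 * 10.0) = 0.122 m^2/g

0.122


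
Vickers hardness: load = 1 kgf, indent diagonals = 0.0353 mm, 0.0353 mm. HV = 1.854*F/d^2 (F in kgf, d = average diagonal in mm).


d_avg = (0.0353+0.0353)/2 = 0.0353 mm
HV = 1.854*1/0.0353^2 = 1488

1488


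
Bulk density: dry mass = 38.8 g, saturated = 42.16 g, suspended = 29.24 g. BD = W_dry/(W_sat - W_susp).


BD = 38.8 / (42.16 - 29.24) = 38.8 / 12.92 = 3.003 g/cm^3

3.003


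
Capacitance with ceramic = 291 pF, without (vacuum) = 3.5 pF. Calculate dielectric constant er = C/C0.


er = 291 / 3.5 = 83.14

83.14


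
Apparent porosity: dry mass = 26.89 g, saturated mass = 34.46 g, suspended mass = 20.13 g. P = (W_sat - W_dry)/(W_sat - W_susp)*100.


P = (34.46 - 26.89) / (34.46 - 20.13) * 100 = 7.57 / 14.33 * 100 = 52.8%

52.8


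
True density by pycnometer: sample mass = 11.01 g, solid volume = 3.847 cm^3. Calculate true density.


TD = 11.01 / 3.847 = 2.862 g/cm^3

2.862


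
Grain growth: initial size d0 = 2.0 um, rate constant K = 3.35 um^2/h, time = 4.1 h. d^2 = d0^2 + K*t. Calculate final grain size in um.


d^2 = 2.0^2 + 3.35*4.1 = 17.735
d = sqrt(17.735) = 4.21 um

4.21


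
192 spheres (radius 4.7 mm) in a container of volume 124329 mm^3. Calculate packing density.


V_sphere = 4/3*pi*4.7^3 = 434.8928 mm^3
Total V = 192*434.8928 = 83499.4176 mm^3
PD = 83499.4176 / 124329 = 0.672

0.672


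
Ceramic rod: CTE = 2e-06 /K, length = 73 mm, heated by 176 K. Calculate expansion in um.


dL = 2e-06 * 73 * 176 * 1000 = 25.696 um

25.696


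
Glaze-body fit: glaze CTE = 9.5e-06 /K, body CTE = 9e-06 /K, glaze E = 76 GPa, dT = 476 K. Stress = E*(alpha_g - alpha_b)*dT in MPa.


Stress = 76*1000*(9.5e-06 - 9e-06)*476 = 18.1 MPa

18.1


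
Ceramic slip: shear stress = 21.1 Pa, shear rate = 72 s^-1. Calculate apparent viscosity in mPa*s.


eta = tau/gamma * 1000 = 21.1/72 * 1000 = 293.1 mPa*s

293.1


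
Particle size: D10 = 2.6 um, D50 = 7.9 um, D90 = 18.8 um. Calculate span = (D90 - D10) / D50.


Span = (18.8 - 2.6) / 7.9 = 16.2 / 7.9 = 2.051

2.051


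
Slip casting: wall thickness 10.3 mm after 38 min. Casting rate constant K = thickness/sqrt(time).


K = 10.3 / sqrt(38) = 10.3 / 6.1644 = 1.671 mm/min^0.5

1.671


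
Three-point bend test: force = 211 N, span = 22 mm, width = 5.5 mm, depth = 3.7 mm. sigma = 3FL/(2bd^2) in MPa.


sigma = 3*211*22/(2*5.5*3.7^2) = 92.5 MPa

92.5


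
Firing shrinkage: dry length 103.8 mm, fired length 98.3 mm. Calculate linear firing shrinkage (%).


FS = (103.8 - 98.3) / 103.8 * 100 = 5.3%

5.3


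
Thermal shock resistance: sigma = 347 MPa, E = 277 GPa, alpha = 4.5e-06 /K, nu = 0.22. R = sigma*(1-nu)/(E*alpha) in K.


R = 347*(1-0.22)/(277*1000*4.5e-06) = 217 K

217


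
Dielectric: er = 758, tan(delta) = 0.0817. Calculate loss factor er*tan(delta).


Loss = 758 * 0.0817 = 61.929

61.929


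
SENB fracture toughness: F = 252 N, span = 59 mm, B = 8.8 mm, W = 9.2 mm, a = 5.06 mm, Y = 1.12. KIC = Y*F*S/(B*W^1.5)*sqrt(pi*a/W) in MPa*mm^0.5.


KIC = 1.12*252*59/(8.8*9.2^1.5)*sqrt(pi*5.06/9.2) = 89.14

89.14


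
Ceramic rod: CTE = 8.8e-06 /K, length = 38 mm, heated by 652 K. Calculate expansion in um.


dL = 8.8e-06 * 38 * 652 * 1000 = 218.029 um

218.029


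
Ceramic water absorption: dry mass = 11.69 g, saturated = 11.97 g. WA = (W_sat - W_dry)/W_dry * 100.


WA = (11.97 - 11.69) / 11.69 * 100 = 2.4%

2.4


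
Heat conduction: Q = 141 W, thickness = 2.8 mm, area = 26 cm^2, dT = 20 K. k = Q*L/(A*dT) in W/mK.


k = 141*2.8/1000/(26/10000*20) = 7.59 W/mK

7.59


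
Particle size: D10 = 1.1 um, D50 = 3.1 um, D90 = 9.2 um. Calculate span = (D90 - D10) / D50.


Span = (9.2 - 1.1) / 3.1 = 8.1 / 3.1 = 2.613

2.613


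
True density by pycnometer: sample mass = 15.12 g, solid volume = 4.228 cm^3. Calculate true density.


TD = 15.12 / 4.228 = 3.576 g/cm^3

3.576


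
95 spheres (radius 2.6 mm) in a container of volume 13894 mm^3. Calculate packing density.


V_sphere = 4/3*pi*2.6^3 = 73.6222 mm^3
Total V = 95*73.6222 = 6994.109 mm^3
PD = 6994.109 / 13894 = 0.503

0.503


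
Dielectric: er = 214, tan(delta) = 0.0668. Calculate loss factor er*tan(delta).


Loss = 214 * 0.0668 = 14.295

14.295


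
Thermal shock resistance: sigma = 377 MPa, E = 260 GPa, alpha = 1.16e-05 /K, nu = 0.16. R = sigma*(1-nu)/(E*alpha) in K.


R = 377*(1-0.16)/(260*1000*1.16e-05) = 105 K

105


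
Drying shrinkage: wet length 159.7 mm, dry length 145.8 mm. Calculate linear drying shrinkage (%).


DS = (159.7 - 145.8) / 159.7 * 100 = 8.7%

8.7


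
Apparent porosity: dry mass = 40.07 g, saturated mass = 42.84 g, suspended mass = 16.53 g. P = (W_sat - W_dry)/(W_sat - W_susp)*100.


P = (42.84 - 40.07) / (42.84 - 16.53) * 100 = 2.77 / 26.31 * 100 = 10.5%

10.5


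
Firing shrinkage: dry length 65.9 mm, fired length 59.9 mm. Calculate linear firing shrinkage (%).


FS = (65.9 - 59.9) / 65.9 * 100 = 9.1%

9.1


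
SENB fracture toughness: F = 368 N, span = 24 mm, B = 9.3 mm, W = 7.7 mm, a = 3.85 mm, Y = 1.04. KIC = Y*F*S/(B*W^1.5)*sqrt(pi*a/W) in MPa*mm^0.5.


KIC = 1.04*368*24/(9.3*7.7^1.5)*sqrt(pi*3.85/7.7) = 57.93

57.93


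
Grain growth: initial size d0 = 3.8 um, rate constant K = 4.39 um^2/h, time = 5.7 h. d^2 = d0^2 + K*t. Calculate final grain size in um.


d^2 = 3.8^2 + 4.39*5.7 = 39.463
d = sqrt(39.463) = 6.28 um

6.28


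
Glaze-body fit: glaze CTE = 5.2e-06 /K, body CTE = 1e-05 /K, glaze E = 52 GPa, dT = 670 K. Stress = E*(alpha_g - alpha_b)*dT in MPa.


Stress = 52*1000*(5.2e-06 - 1e-05)*670 = -167.2 MPa

-167.2


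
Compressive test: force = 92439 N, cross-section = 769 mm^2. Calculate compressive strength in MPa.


CS = 92439 / 769 = 120.2 MPa

120.2


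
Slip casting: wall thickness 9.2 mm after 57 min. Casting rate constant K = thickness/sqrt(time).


K = 9.2 / sqrt(57) = 9.2 / 7.5498 = 1.219 mm/min^0.5

1.219


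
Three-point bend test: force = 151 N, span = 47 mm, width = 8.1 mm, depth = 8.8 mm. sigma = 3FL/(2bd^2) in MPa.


sigma = 3*151*47/(2*8.1*8.8^2) = 17.0 MPa

17.0


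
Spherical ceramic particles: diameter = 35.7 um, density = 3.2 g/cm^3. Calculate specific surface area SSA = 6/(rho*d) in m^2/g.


SSA = 6 / (3.2 * 35.7) = 0.053 m^2/g

0.053


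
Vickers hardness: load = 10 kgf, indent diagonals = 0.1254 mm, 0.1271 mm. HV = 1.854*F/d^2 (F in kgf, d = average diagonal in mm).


d_avg = (0.1254+0.1271)/2 = 0.12625 mm
HV = 1.854*10/0.12625^2 = 1163

1163


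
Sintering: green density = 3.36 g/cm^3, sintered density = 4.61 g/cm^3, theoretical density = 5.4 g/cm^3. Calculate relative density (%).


Relative = 4.61 / 5.4 * 100 = 85.4%

85.4


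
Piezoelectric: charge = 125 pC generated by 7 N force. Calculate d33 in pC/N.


d33 = 125 / 7 = 17.9 pC/N

17.9


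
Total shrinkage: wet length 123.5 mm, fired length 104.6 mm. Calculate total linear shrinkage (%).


TS = (123.5 - 104.6) / 123.5 * 100 = 15.3%

15.3


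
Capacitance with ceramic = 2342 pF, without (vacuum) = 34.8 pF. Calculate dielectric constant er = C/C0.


er = 2342 / 34.8 = 67.3

67.3


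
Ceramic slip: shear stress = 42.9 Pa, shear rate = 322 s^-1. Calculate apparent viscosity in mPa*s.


eta = tau/gamma * 1000 = 42.9/322 * 1000 = 133.2 mPa*s

133.2


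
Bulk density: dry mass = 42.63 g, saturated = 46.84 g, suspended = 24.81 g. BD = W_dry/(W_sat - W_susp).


BD = 42.63 / (46.84 - 24.81) = 42.63 / 22.03 = 1.935 g/cm^3

1.935


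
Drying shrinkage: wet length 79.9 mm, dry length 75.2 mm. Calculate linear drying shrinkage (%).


DS = (79.9 - 75.2) / 79.9 * 100 = 5.88%

5.88


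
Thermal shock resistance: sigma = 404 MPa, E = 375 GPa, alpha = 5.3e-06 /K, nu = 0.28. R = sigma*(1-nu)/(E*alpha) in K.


R = 404*(1-0.28)/(375*1000*5.3e-06) = 146 K

146


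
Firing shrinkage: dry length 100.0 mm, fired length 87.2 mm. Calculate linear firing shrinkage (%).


FS = (100.0 - 87.2) / 100.0 * 100 = 12.8%

12.8


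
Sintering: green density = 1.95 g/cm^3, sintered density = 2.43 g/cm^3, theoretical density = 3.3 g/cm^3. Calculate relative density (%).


Relative = 2.43 / 3.3 * 100 = 73.6%

73.6


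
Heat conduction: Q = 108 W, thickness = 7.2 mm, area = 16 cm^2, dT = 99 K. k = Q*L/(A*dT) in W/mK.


k = 108*7.2/1000/(16/10000*99) = 4.91 W/mK

4.91


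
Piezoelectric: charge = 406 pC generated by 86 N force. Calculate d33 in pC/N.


d33 = 406 / 86 = 4.7 pC/N

4.7


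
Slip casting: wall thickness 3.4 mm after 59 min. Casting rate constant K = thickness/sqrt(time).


K = 3.4 / sqrt(59) = 3.4 / 7.6811 = 0.443 mm/min^0.5

0.443


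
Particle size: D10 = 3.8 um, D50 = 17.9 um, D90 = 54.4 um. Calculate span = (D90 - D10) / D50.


Span = (54.4 - 3.8) / 17.9 = 50.6 / 17.9 = 2.827

2.827


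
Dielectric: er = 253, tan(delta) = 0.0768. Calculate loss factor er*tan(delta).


Loss = 253 * 0.0768 = 19.43

19.43


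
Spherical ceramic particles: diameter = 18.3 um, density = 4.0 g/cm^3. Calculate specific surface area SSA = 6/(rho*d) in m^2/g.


SSA = 6 / (4.0 * 18.3) = 0.082 m^2/g

0.082


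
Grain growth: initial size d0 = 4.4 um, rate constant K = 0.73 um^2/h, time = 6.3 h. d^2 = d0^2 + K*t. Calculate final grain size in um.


d^2 = 4.4^2 + 0.73*6.3 = 23.959
d = sqrt(23.959) = 4.89 um

4.89


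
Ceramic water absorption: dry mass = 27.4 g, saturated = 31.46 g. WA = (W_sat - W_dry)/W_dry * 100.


WA = (31.46 - 27.4) / 27.4 * 100 = 14.82%

14.82


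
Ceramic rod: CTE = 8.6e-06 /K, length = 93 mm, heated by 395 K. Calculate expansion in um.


dL = 8.6e-06 * 93 * 395 * 1000 = 315.921 um

315.921


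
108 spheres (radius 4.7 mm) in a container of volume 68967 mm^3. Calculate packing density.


V_sphere = 4/3*pi*4.7^3 = 434.8928 mm^3
Total V = 108*434.8928 = 46968.4224 mm^3
PD = 46968.4224 / 68967 = 0.681

0.681


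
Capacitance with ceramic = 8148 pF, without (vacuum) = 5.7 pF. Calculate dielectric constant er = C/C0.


er = 8148 / 5.7 = 1429.47

1429.47


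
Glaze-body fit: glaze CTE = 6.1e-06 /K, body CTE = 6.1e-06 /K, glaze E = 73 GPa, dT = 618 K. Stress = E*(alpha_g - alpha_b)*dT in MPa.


Stress = 73*1000*(6.1e-06 - 6.1e-06)*618 = 0.0 MPa

0.0


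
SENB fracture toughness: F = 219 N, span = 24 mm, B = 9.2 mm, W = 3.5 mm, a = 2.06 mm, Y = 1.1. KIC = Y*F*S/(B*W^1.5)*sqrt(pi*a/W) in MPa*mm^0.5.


KIC = 1.1*219*24/(9.2*3.5^1.5)*sqrt(pi*2.06/3.5) = 130.51

130.51


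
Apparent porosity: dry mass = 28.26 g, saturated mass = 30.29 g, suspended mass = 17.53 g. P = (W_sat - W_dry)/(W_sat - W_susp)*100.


P = (30.29 - 28.26) / (30.29 - 17.53) * 100 = 2.03 / 12.76 * 100 = 15.9%

15.9


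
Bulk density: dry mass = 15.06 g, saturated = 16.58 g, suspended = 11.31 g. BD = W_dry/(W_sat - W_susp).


BD = 15.06 / (16.58 - 11.31) = 15.06 / 5.27 = 2.858 g/cm^3

2.858


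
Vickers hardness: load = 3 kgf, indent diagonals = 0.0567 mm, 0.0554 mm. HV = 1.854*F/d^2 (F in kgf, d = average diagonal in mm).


d_avg = (0.0567+0.0554)/2 = 0.05605 mm
HV = 1.854*3/0.05605^2 = 1770

1770


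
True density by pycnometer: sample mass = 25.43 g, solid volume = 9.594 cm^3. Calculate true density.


TD = 25.43 / 9.594 = 2.651 g/cm^3

2.651


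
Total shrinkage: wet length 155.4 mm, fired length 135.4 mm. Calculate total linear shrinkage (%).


TS = (155.4 - 135.4) / 155.4 * 100 = 12.87%

12.87


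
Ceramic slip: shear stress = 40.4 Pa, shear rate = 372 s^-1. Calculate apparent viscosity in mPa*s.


eta = tau/gamma * 1000 = 40.4/372 * 1000 = 108.6 mPa*s

108.6


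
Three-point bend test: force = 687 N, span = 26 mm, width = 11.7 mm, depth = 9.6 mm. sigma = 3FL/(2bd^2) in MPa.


sigma = 3*687*26/(2*11.7*9.6^2) = 24.8 MPa

24.8


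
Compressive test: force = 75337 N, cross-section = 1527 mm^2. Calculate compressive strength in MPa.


CS = 75337 / 1527 = 49.3 MPa

49.3


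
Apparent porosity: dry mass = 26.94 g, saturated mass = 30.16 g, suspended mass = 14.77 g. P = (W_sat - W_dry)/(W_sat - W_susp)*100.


P = (30.16 - 26.94) / (30.16 - 14.77) * 100 = 3.22 / 15.39 * 100 = 20.9%

20.9


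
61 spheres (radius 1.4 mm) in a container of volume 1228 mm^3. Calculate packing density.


V_sphere = 4/3*pi*1.4^3 = 11.494 mm^3
Total V = 61*11.494 = 701.134 mm^3
PD = 701.134 / 1228 = 0.571

0.571


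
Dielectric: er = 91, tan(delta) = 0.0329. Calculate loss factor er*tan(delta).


Loss = 91 * 0.0329 = 2.994

2.994


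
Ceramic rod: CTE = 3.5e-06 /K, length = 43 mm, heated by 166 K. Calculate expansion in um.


dL = 3.5e-06 * 43 * 166 * 1000 = 24.983 um

24.983


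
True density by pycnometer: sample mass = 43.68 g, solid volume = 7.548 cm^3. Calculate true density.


TD = 43.68 / 7.548 = 5.787 g/cm^3

5.787


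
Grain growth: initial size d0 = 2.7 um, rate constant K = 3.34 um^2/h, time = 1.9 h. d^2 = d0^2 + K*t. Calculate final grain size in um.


d^2 = 2.7^2 + 3.34*1.9 = 13.636
d = sqrt(13.636) = 3.69 um

3.69


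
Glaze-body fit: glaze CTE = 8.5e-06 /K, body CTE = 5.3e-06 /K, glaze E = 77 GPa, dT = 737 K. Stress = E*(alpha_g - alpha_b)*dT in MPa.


Stress = 77*1000*(8.5e-06 - 5.3e-06)*737 = 181.6 MPa

181.6


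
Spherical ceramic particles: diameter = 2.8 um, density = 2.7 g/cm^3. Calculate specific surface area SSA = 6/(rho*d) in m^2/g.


SSA = 6 / (2.7 * 2.8) = 0.794 m^2/g

0.794


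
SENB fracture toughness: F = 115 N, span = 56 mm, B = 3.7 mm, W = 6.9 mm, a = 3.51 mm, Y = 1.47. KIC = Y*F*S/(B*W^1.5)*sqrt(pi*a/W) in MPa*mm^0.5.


KIC = 1.47*115*56/(3.7*6.9^1.5)*sqrt(pi*3.51/6.9) = 178.46

178.46


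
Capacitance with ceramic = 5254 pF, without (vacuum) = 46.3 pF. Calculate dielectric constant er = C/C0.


er = 5254 / 46.3 = 113.48

113.48


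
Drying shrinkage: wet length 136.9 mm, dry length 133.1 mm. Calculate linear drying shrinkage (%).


DS = (136.9 - 133.1) / 136.9 * 100 = 2.78%

2.78


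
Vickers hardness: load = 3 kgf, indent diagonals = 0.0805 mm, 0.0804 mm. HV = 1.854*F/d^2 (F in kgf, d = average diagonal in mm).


d_avg = (0.0805+0.0804)/2 = 0.08045 mm
HV = 1.854*3/0.08045^2 = 859

859


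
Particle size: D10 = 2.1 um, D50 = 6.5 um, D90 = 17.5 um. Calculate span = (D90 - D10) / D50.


Span = (17.5 - 2.1) / 6.5 = 15.4 / 6.5 = 2.369

2.369


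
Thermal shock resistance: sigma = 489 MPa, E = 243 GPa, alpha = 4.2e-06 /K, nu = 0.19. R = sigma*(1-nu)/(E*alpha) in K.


R = 489*(1-0.19)/(243*1000*4.2e-06) = 388 K

388


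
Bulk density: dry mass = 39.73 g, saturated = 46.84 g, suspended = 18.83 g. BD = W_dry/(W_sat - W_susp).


BD = 39.73 / (46.84 - 18.83) = 39.73 / 28.01 = 1.418 g/cm^3

1.418


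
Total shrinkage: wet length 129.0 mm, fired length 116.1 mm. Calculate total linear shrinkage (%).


TS = (129.0 - 116.1) / 129.0 * 100 = 10.0%

10.0


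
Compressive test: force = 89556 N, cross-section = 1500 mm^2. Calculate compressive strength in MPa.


CS = 89556 / 1500 = 59.7 MPa

59.7


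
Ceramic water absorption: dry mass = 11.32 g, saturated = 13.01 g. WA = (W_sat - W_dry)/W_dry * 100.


WA = (13.01 - 11.32) / 11.32 * 100 = 14.93%

14.93


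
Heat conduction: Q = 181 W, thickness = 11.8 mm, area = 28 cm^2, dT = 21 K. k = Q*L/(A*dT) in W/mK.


k = 181*11.8/1000/(28/10000*21) = 36.32 W/mK

36.32


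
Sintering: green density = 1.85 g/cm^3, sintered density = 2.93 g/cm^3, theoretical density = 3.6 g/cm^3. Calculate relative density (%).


Relative = 2.93 / 3.6 * 100 = 81.4%

81.4


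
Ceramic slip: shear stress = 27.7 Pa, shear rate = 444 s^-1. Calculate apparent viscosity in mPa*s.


eta = tau/gamma * 1000 = 27.7/444 * 1000 = 62.4 mPa*s

62.4


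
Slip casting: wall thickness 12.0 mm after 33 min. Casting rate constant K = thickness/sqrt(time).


K = 12.0 / sqrt(33) = 12.0 / 5.7446 = 2.089 mm/min^0.5

2.089


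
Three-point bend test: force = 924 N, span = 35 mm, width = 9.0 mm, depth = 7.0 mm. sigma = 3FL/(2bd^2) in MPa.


sigma = 3*924*35/(2*9.0*7.0^2) = 110.0 MPa

110.0


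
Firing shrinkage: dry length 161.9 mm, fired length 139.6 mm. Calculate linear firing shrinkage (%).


FS = (161.9 - 139.6) / 161.9 * 100 = 13.77%

13.77


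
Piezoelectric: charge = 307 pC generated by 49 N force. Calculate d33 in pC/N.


d33 = 307 / 49 = 6.3 pC/N

6.3


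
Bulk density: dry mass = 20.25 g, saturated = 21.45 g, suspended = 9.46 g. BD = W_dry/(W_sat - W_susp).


BD = 20.25 / (21.45 - 9.46) = 20.25 / 11.99 = 1.689 g/cm^3

1.689


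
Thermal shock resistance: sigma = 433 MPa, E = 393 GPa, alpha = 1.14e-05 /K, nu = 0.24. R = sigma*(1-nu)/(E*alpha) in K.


R = 433*(1-0.24)/(393*1000*1.14e-05) = 73 K

73


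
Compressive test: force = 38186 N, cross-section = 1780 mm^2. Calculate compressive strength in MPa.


CS = 38186 / 1780 = 21.5 MPa

21.5


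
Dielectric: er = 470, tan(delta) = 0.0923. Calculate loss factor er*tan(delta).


Loss = 470 * 0.0923 = 43.381

43.381


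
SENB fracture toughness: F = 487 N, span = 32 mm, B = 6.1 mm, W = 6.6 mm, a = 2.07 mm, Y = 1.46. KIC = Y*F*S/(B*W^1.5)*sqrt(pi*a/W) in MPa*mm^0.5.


KIC = 1.46*487*32/(6.1*6.6^1.5)*sqrt(pi*2.07/6.6) = 218.36

218.36


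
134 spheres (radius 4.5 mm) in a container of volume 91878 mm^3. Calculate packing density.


V_sphere = 4/3*pi*4.5^3 = 381.7035 mm^3
Total V = 134*381.7035 = 51148.269 mm^3
PD = 51148.269 / 91878 = 0.557

0.557


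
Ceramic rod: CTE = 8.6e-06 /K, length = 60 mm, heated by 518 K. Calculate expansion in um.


dL = 8.6e-06 * 60 * 518 * 1000 = 267.288 um

267.288


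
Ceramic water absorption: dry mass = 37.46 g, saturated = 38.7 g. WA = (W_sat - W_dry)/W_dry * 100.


WA = (38.7 - 37.46) / 37.46 * 100 = 3.31%

3.31


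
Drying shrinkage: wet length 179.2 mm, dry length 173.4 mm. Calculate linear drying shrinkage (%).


DS = (179.2 - 173.4) / 179.2 * 100 = 3.24%

3.24


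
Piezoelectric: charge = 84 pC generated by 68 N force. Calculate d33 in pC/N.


d33 = 84 / 68 = 1.2 pC/N

1.2


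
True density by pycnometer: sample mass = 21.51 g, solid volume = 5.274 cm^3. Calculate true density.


TD = 21.51 / 5.274 = 4.078 g/cm^3

4.078


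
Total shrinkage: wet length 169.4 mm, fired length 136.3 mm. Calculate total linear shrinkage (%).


TS = (169.4 - 136.3) / 169.4 * 100 = 19.54%

19.54


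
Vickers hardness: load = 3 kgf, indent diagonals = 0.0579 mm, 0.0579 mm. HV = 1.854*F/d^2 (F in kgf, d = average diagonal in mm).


d_avg = (0.0579+0.0579)/2 = 0.0579 mm
HV = 1.854*3/0.0579^2 = 1659

1659


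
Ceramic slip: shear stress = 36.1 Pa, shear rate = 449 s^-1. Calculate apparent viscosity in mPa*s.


eta = tau/gamma * 1000 = 36.1/449 * 1000 = 80.4 mPa*s

80.4


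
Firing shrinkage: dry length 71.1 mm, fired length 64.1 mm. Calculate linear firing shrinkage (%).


FS = (71.1 - 64.1) / 71.1 * 100 = 9.85%

9.85


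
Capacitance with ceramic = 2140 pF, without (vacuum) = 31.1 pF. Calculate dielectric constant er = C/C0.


er = 2140 / 31.1 = 68.81

68.81


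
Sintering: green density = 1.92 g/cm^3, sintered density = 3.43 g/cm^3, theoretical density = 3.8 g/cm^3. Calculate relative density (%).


Relative = 3.43 / 3.8 * 100 = 90.3%

90.3


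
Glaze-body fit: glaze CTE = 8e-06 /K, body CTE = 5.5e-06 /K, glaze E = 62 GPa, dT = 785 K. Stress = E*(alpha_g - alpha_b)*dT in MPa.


Stress = 62*1000*(8e-06 - 5.5e-06)*785 = 121.7 MPa

121.7


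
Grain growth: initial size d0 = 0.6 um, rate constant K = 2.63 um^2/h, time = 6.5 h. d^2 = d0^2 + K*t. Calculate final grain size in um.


d^2 = 0.6^2 + 2.63*6.5 = 17.455
d = sqrt(17.455) = 4.18 um

4.18


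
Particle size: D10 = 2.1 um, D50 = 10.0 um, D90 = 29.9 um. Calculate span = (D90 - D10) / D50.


Span = (29.9 - 2.1) / 10.0 = 27.8 / 10.0 = 2.78

2.78


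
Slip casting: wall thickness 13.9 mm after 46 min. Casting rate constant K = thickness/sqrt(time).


K = 13.9 / sqrt(46) = 13.9 / 6.7823 = 2.049 mm/min^0.5

2.049


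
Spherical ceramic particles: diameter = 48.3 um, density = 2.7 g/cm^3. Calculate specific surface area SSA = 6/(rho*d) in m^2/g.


SSA = 6 / (2.7 * 48.3) = 0.046 m^2/g

0.046


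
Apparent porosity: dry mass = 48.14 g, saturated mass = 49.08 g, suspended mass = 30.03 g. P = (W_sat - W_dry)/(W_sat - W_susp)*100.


P = (49.08 - 48.14) / (49.08 - 30.03) * 100 = 0.94 / 19.05 * 100 = 4.9%

4.9


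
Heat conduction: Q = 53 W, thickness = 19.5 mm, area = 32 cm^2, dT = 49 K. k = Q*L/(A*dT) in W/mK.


k = 53*19.5/1000/(32/10000*49) = 6.59 W/mK

6.59


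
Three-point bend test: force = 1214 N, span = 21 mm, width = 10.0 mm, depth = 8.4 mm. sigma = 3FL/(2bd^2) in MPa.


sigma = 3*1214*21/(2*10.0*8.4^2) = 54.2 MPa

54.2


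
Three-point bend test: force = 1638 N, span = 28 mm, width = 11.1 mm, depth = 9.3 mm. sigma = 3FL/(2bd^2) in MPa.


sigma = 3*1638*28/(2*11.1*9.3^2) = 71.7 MPa

71.7


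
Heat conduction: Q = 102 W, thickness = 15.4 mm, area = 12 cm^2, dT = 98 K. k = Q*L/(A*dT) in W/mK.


k = 102*15.4/1000/(12/10000*98) = 13.36 W/mK

13.36


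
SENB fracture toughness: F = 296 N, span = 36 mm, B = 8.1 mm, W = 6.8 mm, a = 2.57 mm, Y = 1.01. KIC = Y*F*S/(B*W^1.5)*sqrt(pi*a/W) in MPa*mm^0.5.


KIC = 1.01*296*36/(8.1*6.8^1.5)*sqrt(pi*2.57/6.8) = 81.65

81.65


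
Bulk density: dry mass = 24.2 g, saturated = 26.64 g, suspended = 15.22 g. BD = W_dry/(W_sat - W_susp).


BD = 24.2 / (26.64 - 15.22) = 24.2 / 11.42 = 2.119 g/cm^3

2.119


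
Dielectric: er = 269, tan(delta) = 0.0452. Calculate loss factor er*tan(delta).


Loss = 269 * 0.0452 = 12.159

12.159


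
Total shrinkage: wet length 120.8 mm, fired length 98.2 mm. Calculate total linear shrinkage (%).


TS = (120.8 - 98.2) / 120.8 * 100 = 18.71%

18.71


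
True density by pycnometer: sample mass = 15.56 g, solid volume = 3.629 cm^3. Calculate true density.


TD = 15.56 / 3.629 = 4.288 g/cm^3

4.288


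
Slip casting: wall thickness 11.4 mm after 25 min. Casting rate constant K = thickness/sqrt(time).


K = 11.4 / sqrt(25) = 11.4 / 5.0 = 2.28 mm/min^0.5

2.28


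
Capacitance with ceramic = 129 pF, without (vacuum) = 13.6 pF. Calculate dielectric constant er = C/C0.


er = 129 / 13.6 = 9.49

9.49


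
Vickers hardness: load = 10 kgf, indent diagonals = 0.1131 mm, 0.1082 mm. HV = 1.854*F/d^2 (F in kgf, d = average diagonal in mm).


d_avg = (0.1131+0.1082)/2 = 0.11065 mm
HV = 1.854*10/0.11065^2 = 1514

1514


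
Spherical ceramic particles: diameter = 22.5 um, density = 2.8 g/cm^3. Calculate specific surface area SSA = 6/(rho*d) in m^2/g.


SSA = 6 / (2.8 * 22.5) = 0.095 m^2/g

0.095


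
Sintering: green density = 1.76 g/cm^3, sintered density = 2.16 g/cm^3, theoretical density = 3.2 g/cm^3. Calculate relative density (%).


Relative = 2.16 / 3.2 * 100 = 67.5%

67.5


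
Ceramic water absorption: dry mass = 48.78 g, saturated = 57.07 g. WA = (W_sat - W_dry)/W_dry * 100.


WA = (57.07 - 48.78) / 48.78 * 100 = 16.99%

16.99


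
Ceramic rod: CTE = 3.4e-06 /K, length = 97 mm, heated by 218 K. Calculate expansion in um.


dL = 3.4e-06 * 97 * 218 * 1000 = 71.896 um

71.896


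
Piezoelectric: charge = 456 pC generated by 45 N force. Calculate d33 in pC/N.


d33 = 456 / 45 = 10.1 pC/N

10.1


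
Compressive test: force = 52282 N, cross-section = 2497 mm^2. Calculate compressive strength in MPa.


CS = 52282 / 2497 = 20.9 MPa

20.9


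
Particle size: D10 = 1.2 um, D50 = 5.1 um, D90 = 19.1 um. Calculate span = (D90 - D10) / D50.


Span = (19.1 - 1.2) / 5.1 = 17.9 / 5.1 = 3.51

3.51


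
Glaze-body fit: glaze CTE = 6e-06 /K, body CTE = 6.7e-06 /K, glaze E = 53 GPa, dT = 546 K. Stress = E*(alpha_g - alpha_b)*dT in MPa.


Stress = 53*1000*(6e-06 - 6.7e-06)*546 = -20.3 MPa

-20.3


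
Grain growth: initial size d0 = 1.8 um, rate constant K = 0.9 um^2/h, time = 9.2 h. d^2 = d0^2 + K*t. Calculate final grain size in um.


d^2 = 1.8^2 + 0.9*9.2 = 11.52
d = sqrt(11.52) = 3.39 um

3.39


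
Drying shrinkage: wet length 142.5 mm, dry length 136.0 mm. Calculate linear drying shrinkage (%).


DS = (142.5 - 136.0) / 142.5 * 100 = 4.56%

4.56


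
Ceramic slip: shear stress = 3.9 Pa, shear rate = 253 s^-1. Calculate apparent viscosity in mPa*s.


eta = tau/gamma * 1000 = 3.9/253 * 1000 = 15.4 mPa*s

15.4


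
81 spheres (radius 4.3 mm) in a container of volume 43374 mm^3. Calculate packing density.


V_sphere = 4/3*pi*4.3^3 = 333.0381 mm^3
Total V = 81*333.0381 = 26976.0861 mm^3
PD = 26976.0861 / 43374 = 0.622

0.622


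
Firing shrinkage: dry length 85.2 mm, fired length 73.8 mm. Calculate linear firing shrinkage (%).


FS = (85.2 - 73.8) / 85.2 * 100 = 13.38%

13.38


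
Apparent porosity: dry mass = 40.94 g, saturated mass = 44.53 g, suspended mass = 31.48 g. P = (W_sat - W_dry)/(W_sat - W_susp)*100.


P = (44.53 - 40.94) / (44.53 - 31.48) * 100 = 3.59 / 13.05 * 100 = 27.5%

27.5


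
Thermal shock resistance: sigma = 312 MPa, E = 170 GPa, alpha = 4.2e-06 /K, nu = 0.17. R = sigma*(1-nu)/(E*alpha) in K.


R = 312*(1-0.17)/(170*1000*4.2e-06) = 363 K

363


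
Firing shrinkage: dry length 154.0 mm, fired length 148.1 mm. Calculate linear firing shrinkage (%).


FS = (154.0 - 148.1) / 154.0 * 100 = 3.83%

3.83


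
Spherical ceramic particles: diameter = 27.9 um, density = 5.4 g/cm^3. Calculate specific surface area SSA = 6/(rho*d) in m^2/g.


SSA = 6 / (5.4 * 27.9) = 0.04 m^2/g

0.04


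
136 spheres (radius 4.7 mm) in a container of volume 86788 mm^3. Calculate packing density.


V_sphere = 4/3*pi*4.7^3 = 434.8928 mm^3
Total V = 136*434.8928 = 59145.4208 mm^3
PD = 59145.4208 / 86788 = 0.681

0.681


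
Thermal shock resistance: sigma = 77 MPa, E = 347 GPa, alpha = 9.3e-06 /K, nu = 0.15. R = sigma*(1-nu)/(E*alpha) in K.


R = 77*(1-0.15)/(347*1000*9.3e-06) = 20 K

20


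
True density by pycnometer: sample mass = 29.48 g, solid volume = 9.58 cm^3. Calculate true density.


TD = 29.48 / 9.58 = 3.077 g/cm^3

3.077


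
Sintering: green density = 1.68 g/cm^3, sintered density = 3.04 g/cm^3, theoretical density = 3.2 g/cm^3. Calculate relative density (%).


Relative = 3.04 / 3.2 * 100 = 95.0%

95.0


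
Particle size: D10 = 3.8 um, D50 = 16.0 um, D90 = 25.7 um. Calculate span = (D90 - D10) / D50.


Span = (25.7 - 3.8) / 16.0 = 21.9 / 16.0 = 1.369

1.369


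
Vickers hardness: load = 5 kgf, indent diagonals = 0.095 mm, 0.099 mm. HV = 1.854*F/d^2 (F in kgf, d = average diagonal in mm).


d_avg = (0.095+0.099)/2 = 0.097 mm
HV = 1.854*5/0.097^2 = 985

985


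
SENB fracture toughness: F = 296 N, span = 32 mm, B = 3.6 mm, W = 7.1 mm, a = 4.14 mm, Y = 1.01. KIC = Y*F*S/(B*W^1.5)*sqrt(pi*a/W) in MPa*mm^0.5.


KIC = 1.01*296*32/(3.6*7.1^1.5)*sqrt(pi*4.14/7.1) = 190.12

190.12


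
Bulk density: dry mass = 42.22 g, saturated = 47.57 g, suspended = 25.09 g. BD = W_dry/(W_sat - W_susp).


BD = 42.22 / (47.57 - 25.09) = 42.22 / 22.48 = 1.878 g/cm^3

1.878


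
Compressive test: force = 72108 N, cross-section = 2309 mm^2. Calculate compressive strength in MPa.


CS = 72108 / 2309 = 31.2 MPa

31.2


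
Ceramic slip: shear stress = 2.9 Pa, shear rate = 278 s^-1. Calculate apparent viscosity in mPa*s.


eta = tau/gamma * 1000 = 2.9/278 * 1000 = 10.4 mPa*s

10.4


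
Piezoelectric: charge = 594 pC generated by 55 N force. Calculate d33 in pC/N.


d33 = 594 / 55 = 10.8 pC/N

10.8


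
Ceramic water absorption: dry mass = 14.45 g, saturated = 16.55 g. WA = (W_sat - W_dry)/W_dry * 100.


WA = (16.55 - 14.45) / 14.45 * 100 = 14.53%

14.53


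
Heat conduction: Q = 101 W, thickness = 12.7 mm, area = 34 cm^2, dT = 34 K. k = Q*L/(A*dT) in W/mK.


k = 101*12.7/1000/(34/10000*34) = 11.1 W/mK

11.1


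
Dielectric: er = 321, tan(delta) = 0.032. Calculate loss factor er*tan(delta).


Loss = 321 * 0.032 = 10.272

10.272


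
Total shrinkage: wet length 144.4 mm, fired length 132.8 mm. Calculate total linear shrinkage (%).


TS = (144.4 - 132.8) / 144.4 * 100 = 8.03%

8.03


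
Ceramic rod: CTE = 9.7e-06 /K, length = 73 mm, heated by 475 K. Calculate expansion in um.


dL = 9.7e-06 * 73 * 475 * 1000 = 336.348 um

336.348


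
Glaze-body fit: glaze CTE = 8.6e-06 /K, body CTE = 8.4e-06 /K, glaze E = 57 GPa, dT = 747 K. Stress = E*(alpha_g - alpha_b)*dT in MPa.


Stress = 57*1000*(8.6e-06 - 8.4e-06)*747 = 8.5 MPa

8.5


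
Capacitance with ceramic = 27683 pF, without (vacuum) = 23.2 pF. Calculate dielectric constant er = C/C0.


er = 27683 / 23.2 = 1193.23

1193.23


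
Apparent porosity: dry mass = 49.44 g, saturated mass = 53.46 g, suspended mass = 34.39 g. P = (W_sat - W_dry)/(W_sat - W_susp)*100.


P = (53.46 - 49.44) / (53.46 - 34.39) * 100 = 4.02 / 19.07 * 100 = 21.1%

21.1


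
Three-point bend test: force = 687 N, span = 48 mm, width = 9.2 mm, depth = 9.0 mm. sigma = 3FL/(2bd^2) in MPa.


sigma = 3*687*48/(2*9.2*9.0^2) = 66.4 MPa

66.4


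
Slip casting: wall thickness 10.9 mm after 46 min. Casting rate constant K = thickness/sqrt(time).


K = 10.9 / sqrt(46) = 10.9 / 6.7823 = 1.607 mm/min^0.5

1.607


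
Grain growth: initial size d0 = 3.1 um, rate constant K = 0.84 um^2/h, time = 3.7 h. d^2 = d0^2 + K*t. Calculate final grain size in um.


d^2 = 3.1^2 + 0.84*3.7 = 12.718
d = sqrt(12.718) = 3.57 um

3.57


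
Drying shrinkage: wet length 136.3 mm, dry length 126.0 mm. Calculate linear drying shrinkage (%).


DS = (136.3 - 126.0) / 136.3 * 100 = 7.56%

7.56


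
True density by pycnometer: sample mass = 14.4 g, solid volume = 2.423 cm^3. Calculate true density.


TD = 14.4 / 2.423 = 5.943 g/cm^3

5.943


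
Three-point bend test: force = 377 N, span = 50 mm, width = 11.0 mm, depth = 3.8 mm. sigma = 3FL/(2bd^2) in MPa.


sigma = 3*377*50/(2*11.0*3.8^2) = 178.0 MPa

178.0


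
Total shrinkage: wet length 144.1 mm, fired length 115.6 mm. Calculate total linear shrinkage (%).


TS = (144.1 - 115.6) / 144.1 * 100 = 19.78%

19.78


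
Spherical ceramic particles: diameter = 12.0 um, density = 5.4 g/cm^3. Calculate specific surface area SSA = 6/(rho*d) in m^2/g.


SSA = 6 / (5.4 * 12.0) = 0.093 m^2/g

0.093


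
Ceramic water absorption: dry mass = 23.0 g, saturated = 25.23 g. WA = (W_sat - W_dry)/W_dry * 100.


WA = (25.23 - 23.0) / 23.0 * 100 = 9.7%

9.7


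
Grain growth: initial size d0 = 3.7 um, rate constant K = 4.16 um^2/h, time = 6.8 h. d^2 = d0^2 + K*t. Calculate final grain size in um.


d^2 = 3.7^2 + 4.16*6.8 = 41.978
d = sqrt(41.978) = 6.48 um

6.48


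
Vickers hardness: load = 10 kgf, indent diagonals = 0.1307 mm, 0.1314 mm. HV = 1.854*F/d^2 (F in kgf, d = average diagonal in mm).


d_avg = (0.1307+0.1314)/2 = 0.13105 mm
HV = 1.854*10/0.13105^2 = 1080

1080


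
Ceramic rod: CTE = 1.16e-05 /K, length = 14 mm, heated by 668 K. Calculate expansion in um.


dL = 1.16e-05 * 14 * 668 * 1000 = 108.483 um

108.483


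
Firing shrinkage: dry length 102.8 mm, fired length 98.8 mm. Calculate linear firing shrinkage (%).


FS = (102.8 - 98.8) / 102.8 * 100 = 3.89%

3.89


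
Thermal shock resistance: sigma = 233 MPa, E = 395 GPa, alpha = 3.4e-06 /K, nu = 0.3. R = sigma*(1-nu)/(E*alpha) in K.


R = 233*(1-0.3)/(395*1000*3.4e-06) = 121 K

121


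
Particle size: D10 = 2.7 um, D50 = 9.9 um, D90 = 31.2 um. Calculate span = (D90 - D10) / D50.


Span = (31.2 - 2.7) / 9.9 = 28.5 / 9.9 = 2.879

2.879


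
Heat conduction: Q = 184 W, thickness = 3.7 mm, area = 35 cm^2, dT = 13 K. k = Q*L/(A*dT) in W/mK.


k = 184*3.7/1000/(35/10000*13) = 14.96 W/mK

14.96


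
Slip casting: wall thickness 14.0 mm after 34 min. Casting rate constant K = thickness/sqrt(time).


K = 14.0 / sqrt(34) = 14.0 / 5.831 = 2.401 mm/min^0.5

2.401


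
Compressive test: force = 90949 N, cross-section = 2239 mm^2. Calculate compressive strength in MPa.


CS = 90949 / 2239 = 40.6 MPa

40.6


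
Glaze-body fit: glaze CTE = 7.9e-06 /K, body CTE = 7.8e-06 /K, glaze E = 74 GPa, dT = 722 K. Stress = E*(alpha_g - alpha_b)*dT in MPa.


Stress = 74*1000*(7.9e-06 - 7.8e-06)*722 = 5.3 MPa

5.3


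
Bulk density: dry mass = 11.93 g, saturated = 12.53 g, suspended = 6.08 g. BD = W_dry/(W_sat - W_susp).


BD = 11.93 / (12.53 - 6.08) = 11.93 / 6.45 = 1.85 g/cm^3

1.85


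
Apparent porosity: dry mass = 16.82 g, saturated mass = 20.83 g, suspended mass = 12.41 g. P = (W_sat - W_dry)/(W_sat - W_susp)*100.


P = (20.83 - 16.82) / (20.83 - 12.41) * 100 = 4.01 / 8.42 * 100 = 47.6%

47.6


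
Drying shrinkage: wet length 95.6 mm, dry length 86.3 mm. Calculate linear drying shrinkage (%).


DS = (95.6 - 86.3) / 95.6 * 100 = 9.73%

9.73


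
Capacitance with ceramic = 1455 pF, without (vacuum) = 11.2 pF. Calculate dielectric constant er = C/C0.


er = 1455 / 11.2 = 129.91

129.91


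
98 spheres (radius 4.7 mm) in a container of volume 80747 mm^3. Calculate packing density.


V_sphere = 4/3*pi*4.7^3 = 434.8928 mm^3
Total V = 98*434.8928 = 42619.4944 mm^3
PD = 42619.4944 / 80747 = 0.528

0.528


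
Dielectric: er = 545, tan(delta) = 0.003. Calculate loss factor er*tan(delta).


Loss = 545 * 0.003 = 1.635

1.635


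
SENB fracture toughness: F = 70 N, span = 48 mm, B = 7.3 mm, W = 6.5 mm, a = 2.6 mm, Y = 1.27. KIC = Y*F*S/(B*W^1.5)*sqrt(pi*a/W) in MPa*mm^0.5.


KIC = 1.27*70*48/(7.3*6.5^1.5)*sqrt(pi*2.6/6.5) = 39.54

39.54


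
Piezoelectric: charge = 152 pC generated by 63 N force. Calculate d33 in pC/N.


d33 = 152 / 63 = 2.4 pC/N

2.4


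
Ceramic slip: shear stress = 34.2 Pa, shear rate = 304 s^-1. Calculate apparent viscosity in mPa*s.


eta = tau/gamma * 1000 = 34.2/304 * 1000 = 112.5 mPa*s

112.5


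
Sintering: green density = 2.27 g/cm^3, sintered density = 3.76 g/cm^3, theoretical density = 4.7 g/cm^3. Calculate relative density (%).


Relative = 3.76 / 4.7 * 100 = 80.0%

80.0


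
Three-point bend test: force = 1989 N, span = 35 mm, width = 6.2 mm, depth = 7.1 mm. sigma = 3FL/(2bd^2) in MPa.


sigma = 3*1989*35/(2*6.2*7.1^2) = 334.1 MPa

334.1


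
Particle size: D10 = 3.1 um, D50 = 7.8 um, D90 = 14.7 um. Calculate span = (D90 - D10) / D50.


Span = (14.7 - 3.1) / 7.8 = 11.6 / 7.8 = 1.487

1.487


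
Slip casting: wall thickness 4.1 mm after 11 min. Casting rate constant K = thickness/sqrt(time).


K = 4.1 / sqrt(11) = 4.1 / 3.3166 = 1.236 mm/min^0.5

1.236


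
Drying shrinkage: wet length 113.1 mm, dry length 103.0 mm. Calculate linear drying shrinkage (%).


DS = (113.1 - 103.0) / 113.1 * 100 = 8.93%

8.93


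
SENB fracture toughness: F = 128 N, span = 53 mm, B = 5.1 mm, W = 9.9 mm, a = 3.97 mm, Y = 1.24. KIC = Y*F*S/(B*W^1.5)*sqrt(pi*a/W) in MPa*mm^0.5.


KIC = 1.24*128*53/(5.1*9.9^1.5)*sqrt(pi*3.97/9.9) = 59.43

59.43


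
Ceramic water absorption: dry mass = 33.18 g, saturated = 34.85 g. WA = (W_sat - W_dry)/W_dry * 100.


WA = (34.85 - 33.18) / 33.18 * 100 = 5.03%

5.03


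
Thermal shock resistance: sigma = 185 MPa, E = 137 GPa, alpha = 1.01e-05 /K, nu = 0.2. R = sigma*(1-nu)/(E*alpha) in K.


R = 185*(1-0.2)/(137*1000*1.01e-05) = 107 K

107


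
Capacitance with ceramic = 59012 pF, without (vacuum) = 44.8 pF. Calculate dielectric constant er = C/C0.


er = 59012 / 44.8 = 1317.23

1317.23


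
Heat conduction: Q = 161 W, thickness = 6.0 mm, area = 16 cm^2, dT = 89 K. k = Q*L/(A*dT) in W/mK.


k = 161*6.0/1000/(16/10000*89) = 6.78 W/mK

6.78


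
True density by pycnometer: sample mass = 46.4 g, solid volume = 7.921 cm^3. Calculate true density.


TD = 46.4 / 7.921 = 5.858 g/cm^3

5.858


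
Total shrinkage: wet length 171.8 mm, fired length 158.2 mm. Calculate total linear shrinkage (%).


TS = (171.8 - 158.2) / 171.8 * 100 = 7.92%

7.92


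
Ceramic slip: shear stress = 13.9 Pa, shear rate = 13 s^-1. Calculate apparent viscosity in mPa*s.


eta = tau/gamma * 1000 = 13.9/13 * 1000 = 1069.2 mPa*s

1069.2


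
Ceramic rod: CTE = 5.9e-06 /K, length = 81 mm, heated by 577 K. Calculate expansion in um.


dL = 5.9e-06 * 81 * 577 * 1000 = 275.748 um

275.748


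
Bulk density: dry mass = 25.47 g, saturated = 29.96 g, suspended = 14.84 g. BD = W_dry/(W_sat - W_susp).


BD = 25.47 / (29.96 - 14.84) = 25.47 / 15.12 = 1.685 g/cm^3

1.685


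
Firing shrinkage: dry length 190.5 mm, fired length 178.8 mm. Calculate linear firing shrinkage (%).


FS = (190.5 - 178.8) / 190.5 * 100 = 6.14%

6.14


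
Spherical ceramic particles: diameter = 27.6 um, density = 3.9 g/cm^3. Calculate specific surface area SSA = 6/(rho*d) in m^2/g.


SSA = 6 / (3.9 * 27.6) = 0.056 m^2/g

0.056


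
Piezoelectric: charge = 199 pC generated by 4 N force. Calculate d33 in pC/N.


d33 = 199 / 4 = 49.8 pC/N

49.8


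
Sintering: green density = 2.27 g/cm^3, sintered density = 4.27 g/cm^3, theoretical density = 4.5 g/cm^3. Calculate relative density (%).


Relative = 4.27 / 4.5 * 100 = 94.9%

94.9


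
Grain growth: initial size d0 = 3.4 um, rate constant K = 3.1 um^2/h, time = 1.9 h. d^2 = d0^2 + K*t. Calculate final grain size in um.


d^2 = 3.4^2 + 3.1*1.9 = 17.45
d = sqrt(17.45) = 4.18 um

4.18


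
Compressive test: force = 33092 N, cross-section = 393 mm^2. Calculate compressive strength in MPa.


CS = 33092 / 393 = 84.2 MPa

84.2


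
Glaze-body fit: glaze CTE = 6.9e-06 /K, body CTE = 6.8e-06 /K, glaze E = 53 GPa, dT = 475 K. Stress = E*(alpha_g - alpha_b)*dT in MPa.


Stress = 53*1000*(6.9e-06 - 6.8e-06)*475 = 2.5 MPa

2.5


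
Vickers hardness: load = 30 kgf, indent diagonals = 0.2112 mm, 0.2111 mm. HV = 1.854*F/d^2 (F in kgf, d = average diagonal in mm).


d_avg = (0.2112+0.2111)/2 = 0.21115 mm
HV = 1.854*30/0.21115^2 = 1248

1248


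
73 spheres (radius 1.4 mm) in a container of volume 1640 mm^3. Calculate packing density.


V_sphere = 4/3*pi*1.4^3 = 11.494 mm^3
Total V = 73*11.494 = 839.062 mm^3
PD = 839.062 / 1640 = 0.512

0.512
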